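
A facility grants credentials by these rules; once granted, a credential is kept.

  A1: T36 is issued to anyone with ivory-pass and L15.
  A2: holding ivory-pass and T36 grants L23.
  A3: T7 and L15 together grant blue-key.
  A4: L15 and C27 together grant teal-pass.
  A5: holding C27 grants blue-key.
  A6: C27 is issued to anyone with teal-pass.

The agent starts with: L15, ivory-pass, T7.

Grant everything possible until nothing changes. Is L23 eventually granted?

Yes

Holding ivory-pass and L15 grants T36 (A1).
Holding ivory-pass and T36 grants L23 (A2).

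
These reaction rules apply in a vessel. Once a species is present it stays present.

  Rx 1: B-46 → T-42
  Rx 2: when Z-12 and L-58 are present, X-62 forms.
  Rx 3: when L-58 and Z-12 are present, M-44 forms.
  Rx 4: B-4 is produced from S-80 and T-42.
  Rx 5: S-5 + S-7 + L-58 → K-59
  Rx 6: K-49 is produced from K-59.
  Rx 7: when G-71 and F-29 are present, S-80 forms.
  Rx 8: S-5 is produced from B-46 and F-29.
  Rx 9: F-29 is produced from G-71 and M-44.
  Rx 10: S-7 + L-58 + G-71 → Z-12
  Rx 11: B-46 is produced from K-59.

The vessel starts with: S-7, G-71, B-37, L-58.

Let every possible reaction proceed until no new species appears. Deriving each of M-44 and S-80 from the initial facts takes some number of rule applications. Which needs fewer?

M-44: S-7, L-58, and G-71 present → Z-12 forms (Rx 10). L-58 and Z-12 present → M-44 forms (Rx 3). [2 rule applications]
S-80: S-7, L-58, and G-71 present → Z-12 forms (Rx 10). L-58 and Z-12 present → M-44 forms (Rx 3). G-71 and M-44 present → F-29 forms (Rx 9). G-71 and F-29 present → S-80 forms (Rx 7). [4 rule applications]
M-44 needs fewer.

M-44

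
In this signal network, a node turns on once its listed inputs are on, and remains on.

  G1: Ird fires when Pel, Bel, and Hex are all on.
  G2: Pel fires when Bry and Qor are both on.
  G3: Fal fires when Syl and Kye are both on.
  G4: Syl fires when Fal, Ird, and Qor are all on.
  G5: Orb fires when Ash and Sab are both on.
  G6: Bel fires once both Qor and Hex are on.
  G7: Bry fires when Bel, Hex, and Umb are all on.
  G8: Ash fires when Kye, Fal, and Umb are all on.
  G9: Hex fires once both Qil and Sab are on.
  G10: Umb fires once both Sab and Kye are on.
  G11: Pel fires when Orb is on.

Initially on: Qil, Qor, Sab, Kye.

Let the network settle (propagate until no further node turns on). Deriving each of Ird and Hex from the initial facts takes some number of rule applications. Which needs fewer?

Hex

Hex: G9: Qil and Sab on → Hex on. [1 rule application]
Ird: G10: Sab and Kye on → Umb on. Qil and Sab are on, so Hex fires (G9). Qor and Hex are on, so Bel fires (G6). G7: Bel, Hex, and Umb on → Bry on. G2: Bry and Qor on → Pel on. Pel, Bel, and Hex are on, so Ird fires (G1). [6 rule applications]
Hex needs fewer.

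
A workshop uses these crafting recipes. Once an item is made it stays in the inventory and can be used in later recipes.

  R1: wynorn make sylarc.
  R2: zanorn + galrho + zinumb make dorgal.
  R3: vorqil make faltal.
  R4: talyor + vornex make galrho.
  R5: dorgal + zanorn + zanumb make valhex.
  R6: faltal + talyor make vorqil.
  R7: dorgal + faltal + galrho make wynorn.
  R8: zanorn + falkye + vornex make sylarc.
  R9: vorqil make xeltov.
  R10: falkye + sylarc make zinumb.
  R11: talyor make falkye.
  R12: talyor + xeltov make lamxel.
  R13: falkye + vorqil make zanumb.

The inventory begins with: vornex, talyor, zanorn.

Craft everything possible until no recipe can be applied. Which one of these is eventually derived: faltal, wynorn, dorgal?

Using R11, talyor makes falkye.
talyor + vornex → galrho (R4).
zanorn + falkye + vornex → sylarc (R8).
Using R10, falkye and sylarc make zinumb.
Using R2, zanorn, galrho, and zinumb make dorgal.
faltal would need vorqil (R3), but vorqil is never obtained. wynorn would need dorgal, faltal, and galrho (R7), but faltal is never obtained.

dorgal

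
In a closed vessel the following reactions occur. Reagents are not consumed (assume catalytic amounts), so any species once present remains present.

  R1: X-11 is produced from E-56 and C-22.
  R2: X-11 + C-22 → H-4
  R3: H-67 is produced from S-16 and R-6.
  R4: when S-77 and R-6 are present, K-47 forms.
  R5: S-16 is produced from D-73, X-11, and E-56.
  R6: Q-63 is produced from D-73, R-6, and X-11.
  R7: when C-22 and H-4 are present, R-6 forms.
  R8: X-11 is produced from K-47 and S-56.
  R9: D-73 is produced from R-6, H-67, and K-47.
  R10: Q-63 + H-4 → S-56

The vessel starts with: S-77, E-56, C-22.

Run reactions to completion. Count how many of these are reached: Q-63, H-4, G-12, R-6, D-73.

E-56 and C-22 present → X-11 forms (R1).
X-11 and C-22 present → H-4 forms (R2).
C-22 and H-4 present → R-6 forms (R7).
Q-63 would need D-73, R-6, and X-11 (R6), but D-73 never forms.
H-4: reached.
No rule produces G-12, and it is not given.
R-6: reached.
D-73 would need R-6, H-67, and K-47 (R9), but H-67 never forms.
Reached: H-4 and R-6 — 2 of the 5.

2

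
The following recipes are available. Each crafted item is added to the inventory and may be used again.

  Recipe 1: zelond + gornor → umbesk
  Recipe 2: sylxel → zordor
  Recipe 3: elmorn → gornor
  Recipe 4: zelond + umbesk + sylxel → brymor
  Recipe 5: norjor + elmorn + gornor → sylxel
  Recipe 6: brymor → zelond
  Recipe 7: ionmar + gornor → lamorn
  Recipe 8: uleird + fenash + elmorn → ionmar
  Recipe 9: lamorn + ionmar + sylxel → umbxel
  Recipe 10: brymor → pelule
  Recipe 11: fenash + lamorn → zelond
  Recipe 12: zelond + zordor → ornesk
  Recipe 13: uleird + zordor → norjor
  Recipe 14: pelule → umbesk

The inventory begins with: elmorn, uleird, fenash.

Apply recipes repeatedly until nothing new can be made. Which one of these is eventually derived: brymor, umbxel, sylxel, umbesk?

umbesk

Using Recipe 3, elmorn makes gornor.
Using Recipe 8, uleird, fenash, and elmorn make ionmar.
ionmar + gornor → lamorn (Recipe 7).
fenash + lamorn → zelond (Recipe 11).
Using Recipe 1, zelond and gornor make umbesk.
brymor would need zelond, umbesk, and sylxel (Recipe 4), but sylxel is never obtained. umbxel would need lamorn, ionmar, and sylxel (Recipe 9), but sylxel is never obtained. sylxel would need norjor, elmorn, and gornor (Recipe 5), but norjor is never obtained.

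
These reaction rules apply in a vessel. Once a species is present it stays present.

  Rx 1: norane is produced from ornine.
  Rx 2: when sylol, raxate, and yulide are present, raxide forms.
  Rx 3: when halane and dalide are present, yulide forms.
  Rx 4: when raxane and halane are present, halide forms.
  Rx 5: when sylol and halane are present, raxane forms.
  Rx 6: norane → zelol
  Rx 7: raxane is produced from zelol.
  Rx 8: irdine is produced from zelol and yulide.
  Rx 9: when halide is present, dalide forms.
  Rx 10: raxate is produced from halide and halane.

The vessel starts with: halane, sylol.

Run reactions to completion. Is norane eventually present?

No

norane would need ornine (Rx 1), but ornine never forms.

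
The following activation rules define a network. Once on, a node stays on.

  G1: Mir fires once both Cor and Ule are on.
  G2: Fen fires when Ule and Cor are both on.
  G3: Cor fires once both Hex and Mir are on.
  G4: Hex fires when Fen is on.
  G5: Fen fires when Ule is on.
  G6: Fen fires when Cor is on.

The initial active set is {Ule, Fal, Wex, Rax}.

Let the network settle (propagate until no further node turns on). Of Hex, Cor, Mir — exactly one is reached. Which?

Hex

G5: Ule on → Fen on.
Fen is on, so Hex fires (G4).
Cor would need Hex and Mir (G3), but Mir never turns on. Mir would need Cor and Ule (G1), but Cor never turns on.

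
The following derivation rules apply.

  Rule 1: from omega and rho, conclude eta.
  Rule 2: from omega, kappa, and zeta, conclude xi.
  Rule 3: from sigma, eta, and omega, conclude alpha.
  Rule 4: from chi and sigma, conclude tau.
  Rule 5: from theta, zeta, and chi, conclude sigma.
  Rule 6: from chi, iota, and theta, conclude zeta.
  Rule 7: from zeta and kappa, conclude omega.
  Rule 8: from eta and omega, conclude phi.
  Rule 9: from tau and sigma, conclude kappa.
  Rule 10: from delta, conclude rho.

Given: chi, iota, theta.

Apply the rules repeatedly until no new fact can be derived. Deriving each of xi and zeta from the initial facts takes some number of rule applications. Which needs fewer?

zeta: chi, iota, and theta hold, so zeta follows (Rule 6). [1 rule application]
xi: From chi, iota, and theta, Rule 6 gives zeta. From theta, zeta, and chi, Rule 5 gives sigma. From chi and sigma, Rule 4 gives tau. tau and sigma hold, so kappa follows (Rule 9). From zeta and kappa, Rule 7 gives omega. From omega, kappa, and zeta, Rule 2 gives xi. [6 rule applications]
zeta needs fewer.

zeta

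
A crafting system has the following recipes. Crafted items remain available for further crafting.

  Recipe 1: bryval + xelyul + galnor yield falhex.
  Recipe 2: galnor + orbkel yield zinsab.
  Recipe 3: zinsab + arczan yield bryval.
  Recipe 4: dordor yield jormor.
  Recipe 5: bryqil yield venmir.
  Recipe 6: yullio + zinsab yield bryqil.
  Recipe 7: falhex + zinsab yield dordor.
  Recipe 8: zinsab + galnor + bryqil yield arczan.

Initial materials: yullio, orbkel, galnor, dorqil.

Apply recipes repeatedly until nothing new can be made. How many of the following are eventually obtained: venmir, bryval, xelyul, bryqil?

Using Recipe 2, galnor and orbkel make zinsab.
Using Recipe 6, yullio and zinsab make bryqil.
Using Recipe 8, zinsab, galnor, and bryqil make arczan.
bryqil → venmir (Recipe 5).
zinsab + arczan → bryval (Recipe 3).
venmir: reached.
bryval: reached.
No rule produces xelyul, and it is not given.
bryqil: reached.
Reached: venmir, bryval, and bryqil — 3 of the 4.

3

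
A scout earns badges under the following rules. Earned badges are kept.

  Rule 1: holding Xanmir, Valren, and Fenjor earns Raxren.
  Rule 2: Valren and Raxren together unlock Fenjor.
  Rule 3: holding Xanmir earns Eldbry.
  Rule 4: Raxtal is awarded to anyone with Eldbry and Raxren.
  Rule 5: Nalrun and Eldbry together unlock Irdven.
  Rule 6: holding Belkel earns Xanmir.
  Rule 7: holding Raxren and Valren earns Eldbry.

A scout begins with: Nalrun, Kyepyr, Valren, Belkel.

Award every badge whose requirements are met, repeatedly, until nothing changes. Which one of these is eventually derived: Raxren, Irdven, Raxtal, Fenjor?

With Belkel, Xanmir is earned (Rule 6).
With Xanmir, Eldbry is earned (Rule 3).
With Nalrun and Eldbry, Irdven is earned (Rule 5).
Fenjor would need Valren and Raxren (Rule 2), but Raxren is never earned. Raxtal would need Eldbry and Raxren (Rule 4), but Raxren is never earned. Raxren would need Xanmir, Valren, and Fenjor (Rule 1), but Fenjor is never earned.

Irdven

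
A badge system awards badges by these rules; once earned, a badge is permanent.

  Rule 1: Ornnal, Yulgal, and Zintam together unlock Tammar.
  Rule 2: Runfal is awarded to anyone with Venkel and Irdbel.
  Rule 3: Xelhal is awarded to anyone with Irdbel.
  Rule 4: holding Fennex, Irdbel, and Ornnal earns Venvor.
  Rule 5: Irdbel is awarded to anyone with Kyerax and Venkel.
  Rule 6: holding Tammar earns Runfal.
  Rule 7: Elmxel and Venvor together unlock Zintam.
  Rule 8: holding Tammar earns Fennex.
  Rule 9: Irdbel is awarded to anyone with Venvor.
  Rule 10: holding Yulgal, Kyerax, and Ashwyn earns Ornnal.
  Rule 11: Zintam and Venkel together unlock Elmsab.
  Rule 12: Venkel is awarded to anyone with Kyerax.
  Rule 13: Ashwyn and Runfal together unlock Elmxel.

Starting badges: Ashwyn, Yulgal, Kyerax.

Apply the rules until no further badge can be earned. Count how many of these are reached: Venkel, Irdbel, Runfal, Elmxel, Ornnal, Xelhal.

6

With Yulgal, Kyerax, and Ashwyn, Ornnal is earned (Rule 10).
With Kyerax, Venkel is earned (Rule 12).
With Kyerax and Venkel, Irdbel is earned (Rule 5).
With Venkel and Irdbel, Runfal is earned (Rule 2).
With Irdbel, Xelhal is earned (Rule 3).
With Ashwyn and Runfal, Elmxel is earned (Rule 13).
Venkel: reached.
Irdbel: reached.
Runfal: reached.
Elmxel: reached.
Ornnal: reached.
Xelhal: reached.
All 6 are reached.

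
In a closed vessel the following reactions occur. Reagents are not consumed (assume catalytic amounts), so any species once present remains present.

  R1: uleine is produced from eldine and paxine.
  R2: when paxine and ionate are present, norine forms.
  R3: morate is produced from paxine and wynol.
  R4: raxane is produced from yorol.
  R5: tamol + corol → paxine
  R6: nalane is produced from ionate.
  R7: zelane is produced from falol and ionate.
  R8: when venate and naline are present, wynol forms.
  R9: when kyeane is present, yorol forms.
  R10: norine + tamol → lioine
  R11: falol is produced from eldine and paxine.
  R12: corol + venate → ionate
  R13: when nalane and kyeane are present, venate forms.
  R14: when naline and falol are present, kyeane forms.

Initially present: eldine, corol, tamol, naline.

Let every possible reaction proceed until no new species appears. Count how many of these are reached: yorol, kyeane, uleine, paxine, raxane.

5

tamol and corol present → paxine forms (R5).
eldine and paxine present → falol forms (R11).
eldine and paxine present → uleine forms (R1).
naline and falol present → kyeane forms (R14).
kyeane present → yorol forms (R9).
yorol present → raxane forms (R4).
yorol: reached.
kyeane: reached.
uleine: reached.
paxine: reached.
raxane: reached.
All 5 are reached.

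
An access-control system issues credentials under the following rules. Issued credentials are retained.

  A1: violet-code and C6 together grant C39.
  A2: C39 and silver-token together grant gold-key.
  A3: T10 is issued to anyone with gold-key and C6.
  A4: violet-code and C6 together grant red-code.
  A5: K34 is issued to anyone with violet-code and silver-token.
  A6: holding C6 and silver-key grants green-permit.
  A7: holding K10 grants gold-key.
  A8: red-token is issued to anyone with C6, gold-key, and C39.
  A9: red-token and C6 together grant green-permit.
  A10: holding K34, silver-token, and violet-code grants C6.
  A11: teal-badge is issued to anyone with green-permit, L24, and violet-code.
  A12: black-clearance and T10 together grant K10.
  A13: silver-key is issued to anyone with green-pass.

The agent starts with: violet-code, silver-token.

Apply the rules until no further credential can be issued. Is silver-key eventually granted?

silver-key would need green-pass (A13), but green-pass is never granted.

No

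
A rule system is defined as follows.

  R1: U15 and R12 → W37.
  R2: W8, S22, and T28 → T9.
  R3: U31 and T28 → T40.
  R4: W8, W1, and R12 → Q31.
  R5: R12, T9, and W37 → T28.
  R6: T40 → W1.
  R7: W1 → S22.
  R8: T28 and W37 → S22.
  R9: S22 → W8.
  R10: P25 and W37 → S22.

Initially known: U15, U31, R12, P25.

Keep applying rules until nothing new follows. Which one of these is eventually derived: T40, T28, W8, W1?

From U15 and R12, R1 gives W37.
From P25 and W37, R10 gives S22.
From S22, R9 gives W8.
T40 would need U31 and T28 (R3), but T28 is never established. W1 would need T40 (R6), but T40 is never established. T28 would need R12, T9, and W37 (R5), but T9 is never established.

W8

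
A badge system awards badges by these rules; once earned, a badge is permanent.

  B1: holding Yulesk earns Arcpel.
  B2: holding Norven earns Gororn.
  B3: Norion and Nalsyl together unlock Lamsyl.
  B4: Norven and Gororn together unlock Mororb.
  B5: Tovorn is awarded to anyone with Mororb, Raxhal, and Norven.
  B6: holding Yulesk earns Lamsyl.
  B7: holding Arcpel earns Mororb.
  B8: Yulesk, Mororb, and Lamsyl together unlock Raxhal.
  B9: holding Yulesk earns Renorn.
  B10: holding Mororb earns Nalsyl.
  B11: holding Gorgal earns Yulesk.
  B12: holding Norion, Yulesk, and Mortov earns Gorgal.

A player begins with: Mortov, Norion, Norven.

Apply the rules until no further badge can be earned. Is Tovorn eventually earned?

Tovorn would need Mororb, Raxhal, and Norven (B5), but Raxhal is never earned.

No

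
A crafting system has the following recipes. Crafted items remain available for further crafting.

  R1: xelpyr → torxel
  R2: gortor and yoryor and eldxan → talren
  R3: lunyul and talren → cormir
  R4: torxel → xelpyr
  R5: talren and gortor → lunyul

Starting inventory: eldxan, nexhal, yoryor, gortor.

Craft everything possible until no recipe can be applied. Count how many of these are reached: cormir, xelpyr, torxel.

Using R2, gortor, yoryor, and eldxan make talren.
Using R5, talren and gortor make lunyul.
Using R3, lunyul and talren make cormir.
cormir: reached.
xelpyr would need torxel (R4), but torxel is never obtained.
torxel would need xelpyr (R1), but xelpyr is never obtained.
Reached: cormir — 1 of the 3.

1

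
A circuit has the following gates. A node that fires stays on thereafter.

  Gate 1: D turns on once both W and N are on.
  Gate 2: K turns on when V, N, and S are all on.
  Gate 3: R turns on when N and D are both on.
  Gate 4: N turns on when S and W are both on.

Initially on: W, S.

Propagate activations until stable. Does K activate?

No

K would need V, N, and S (Gate 2), but V never turns on.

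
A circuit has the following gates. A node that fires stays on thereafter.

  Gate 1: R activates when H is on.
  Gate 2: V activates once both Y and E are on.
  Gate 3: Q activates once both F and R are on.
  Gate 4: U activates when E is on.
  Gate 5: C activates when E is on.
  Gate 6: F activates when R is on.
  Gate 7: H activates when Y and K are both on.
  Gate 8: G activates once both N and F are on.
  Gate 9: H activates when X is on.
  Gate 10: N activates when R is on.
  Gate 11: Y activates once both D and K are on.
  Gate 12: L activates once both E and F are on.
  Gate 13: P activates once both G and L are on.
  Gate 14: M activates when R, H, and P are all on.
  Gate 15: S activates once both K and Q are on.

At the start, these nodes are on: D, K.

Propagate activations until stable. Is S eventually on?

Gate 11: D and K on → Y on.
Y and K are on, so H activates (Gate 7).
H is on, so R activates (Gate 1).
Gate 6: R on → F on.
F and R are on, so Q activates (Gate 3).
K and Q are on, so S activates (Gate 15).

Yes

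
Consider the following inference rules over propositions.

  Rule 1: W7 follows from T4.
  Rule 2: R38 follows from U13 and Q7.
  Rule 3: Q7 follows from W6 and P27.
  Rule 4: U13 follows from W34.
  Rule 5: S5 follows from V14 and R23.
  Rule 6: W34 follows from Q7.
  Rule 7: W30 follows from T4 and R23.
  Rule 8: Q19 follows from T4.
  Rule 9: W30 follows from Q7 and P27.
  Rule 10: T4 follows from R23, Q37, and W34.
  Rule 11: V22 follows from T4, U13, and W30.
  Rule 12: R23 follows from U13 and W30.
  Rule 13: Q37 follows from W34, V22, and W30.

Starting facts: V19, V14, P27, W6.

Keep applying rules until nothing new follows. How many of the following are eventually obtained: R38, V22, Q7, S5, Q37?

W6 and P27 hold, so Q7 follows (Rule 3).
Q7 holds, so W34 follows (Rule 6).
Q7 and P27 hold, so W30 follows (Rule 9).
From W34, Rule 4 gives U13.
From U13 and Q7, Rule 2 gives R38.
U13 and W30 hold, so R23 follows (Rule 12).
From V14 and R23, Rule 5 gives S5.
R38: reached.
V22 would need T4, U13, and W30 (Rule 11), but T4 is never established.
Q7: reached.
S5: reached.
Q37 would need W34, V22, and W30 (Rule 13), but V22 is never established.
Reached: R38, Q7, and S5 — 3 of the 5.

3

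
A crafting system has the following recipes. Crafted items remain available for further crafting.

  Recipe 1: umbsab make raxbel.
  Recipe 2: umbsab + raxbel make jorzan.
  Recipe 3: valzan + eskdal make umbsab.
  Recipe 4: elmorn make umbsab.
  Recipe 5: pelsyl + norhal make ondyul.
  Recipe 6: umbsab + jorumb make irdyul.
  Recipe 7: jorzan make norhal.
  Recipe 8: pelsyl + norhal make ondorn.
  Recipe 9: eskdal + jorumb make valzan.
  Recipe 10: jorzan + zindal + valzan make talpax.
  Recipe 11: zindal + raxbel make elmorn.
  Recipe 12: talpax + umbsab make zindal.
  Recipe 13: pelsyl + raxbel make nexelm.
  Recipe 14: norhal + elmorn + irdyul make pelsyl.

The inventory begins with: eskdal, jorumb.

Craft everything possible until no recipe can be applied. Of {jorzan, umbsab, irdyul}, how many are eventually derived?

3

Using Recipe 9, eskdal and jorumb make valzan.
valzan + eskdal → umbsab (Recipe 3).
Using Recipe 1, umbsab makes raxbel.
umbsab + jorumb → irdyul (Recipe 6).
Using Recipe 2, umbsab and raxbel make jorzan.
jorzan: reached.
umbsab: reached.
irdyul: reached.
All 3 are reached.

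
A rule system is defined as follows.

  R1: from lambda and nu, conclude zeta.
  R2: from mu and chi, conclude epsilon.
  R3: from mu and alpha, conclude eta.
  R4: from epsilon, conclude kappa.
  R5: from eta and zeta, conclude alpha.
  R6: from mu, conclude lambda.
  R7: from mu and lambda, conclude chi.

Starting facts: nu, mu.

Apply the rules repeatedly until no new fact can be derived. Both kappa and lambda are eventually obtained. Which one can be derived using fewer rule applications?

lambda

lambda: mu holds, so lambda follows (R6). [1 rule application]
kappa: From mu, R6 gives lambda. mu and lambda hold, so chi follows (R7). From mu and chi, R2 gives epsilon. From epsilon, R4 gives kappa. [4 rule applications]
lambda needs fewer.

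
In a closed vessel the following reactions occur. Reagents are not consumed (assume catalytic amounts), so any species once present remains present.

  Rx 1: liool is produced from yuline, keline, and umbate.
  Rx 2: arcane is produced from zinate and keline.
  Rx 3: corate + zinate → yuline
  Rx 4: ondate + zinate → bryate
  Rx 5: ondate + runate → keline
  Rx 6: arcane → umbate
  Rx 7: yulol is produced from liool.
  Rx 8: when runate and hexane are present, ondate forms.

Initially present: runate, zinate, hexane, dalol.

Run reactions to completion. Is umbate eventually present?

Yes

runate and hexane present → ondate forms (Rx 8).
ondate and runate present → keline forms (Rx 5).
zinate and keline present → arcane forms (Rx 2).
arcane present → umbate forms (Rx 6).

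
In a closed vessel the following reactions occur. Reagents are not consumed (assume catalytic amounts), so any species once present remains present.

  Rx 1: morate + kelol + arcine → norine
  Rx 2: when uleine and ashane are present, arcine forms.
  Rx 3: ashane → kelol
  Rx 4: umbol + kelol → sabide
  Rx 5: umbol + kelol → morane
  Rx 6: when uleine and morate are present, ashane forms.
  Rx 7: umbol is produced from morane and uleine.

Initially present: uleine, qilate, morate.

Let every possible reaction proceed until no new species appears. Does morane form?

No

morane would need umbol and kelol (Rx 5), but umbol never forms.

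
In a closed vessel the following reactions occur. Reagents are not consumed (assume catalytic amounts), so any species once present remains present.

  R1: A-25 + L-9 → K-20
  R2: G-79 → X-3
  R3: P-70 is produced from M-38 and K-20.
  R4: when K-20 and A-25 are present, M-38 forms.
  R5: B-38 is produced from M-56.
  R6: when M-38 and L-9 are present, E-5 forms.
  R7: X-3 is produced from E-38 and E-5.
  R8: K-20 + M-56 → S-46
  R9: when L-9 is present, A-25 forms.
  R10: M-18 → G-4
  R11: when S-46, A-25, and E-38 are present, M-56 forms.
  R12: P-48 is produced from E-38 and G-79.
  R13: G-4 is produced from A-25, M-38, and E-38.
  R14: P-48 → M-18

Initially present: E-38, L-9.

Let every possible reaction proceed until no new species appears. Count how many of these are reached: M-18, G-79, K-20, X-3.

L-9 present → A-25 forms (R9).
A-25 and L-9 present → K-20 forms (R1).
K-20 and A-25 present → M-38 forms (R4).
M-38 and L-9 present → E-5 forms (R6).
E-38 and E-5 present → X-3 forms (R7).
M-18 would need P-48 (R14), but P-48 never forms.
No rule produces G-79, and it is not given.
K-20: reached.
X-3: reached.
Reached: K-20 and X-3 — 2 of the 4.

2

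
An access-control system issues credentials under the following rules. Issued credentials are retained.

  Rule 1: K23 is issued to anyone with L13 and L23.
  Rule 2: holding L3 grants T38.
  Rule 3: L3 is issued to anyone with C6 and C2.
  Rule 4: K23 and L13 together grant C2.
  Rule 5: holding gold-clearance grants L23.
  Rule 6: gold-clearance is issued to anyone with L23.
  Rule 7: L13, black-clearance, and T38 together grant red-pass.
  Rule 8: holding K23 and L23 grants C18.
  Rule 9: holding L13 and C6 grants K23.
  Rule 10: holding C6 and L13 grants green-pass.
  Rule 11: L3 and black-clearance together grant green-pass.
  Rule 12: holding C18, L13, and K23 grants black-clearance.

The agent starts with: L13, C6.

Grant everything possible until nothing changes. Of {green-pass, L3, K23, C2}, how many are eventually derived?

Holding L13 and C6 grants K23 (Rule 9).
Holding C6 and L13 grants green-pass (Rule 10).
Holding K23 and L13 grants C2 (Rule 4).
Holding C6 and C2 grants L3 (Rule 3).
green-pass: reached.
L3: reached.
K23: reached.
C2: reached.
All 4 are reached.

4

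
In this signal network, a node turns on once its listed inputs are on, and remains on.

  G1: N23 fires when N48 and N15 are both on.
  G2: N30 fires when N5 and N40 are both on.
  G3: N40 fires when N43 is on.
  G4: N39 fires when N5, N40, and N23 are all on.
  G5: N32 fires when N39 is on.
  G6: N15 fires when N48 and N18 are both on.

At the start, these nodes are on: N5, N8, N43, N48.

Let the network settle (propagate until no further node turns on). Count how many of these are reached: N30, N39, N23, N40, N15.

2

N43 is on, so N40 fires (G3).
N5 and N40 are on, so N30 fires (G2).
N30: reached.
N39 would need N5, N40, and N23 (G4), but N23 never turns on.
N23 would need N48 and N15 (G1), but N15 never turns on.
N40: reached.
N15 would need N48 and N18 (G6), but N18 never turns on.
Reached: N30 and N40 — 2 of the 5.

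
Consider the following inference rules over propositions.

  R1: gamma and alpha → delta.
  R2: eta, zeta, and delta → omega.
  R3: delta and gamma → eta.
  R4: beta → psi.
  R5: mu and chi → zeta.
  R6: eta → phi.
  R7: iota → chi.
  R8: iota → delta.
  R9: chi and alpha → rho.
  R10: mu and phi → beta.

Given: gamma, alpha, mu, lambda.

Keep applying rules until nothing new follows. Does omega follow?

No

omega would need eta, zeta, and delta (R2), but zeta is never established.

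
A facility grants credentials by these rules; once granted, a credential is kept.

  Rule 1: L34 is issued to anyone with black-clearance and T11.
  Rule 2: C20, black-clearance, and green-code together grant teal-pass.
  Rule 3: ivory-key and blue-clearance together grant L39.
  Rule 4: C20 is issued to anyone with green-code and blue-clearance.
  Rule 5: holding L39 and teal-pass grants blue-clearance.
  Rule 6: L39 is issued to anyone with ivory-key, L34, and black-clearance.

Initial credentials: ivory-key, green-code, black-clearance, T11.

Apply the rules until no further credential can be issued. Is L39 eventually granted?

Yes

Holding black-clearance and T11 grants L34 (Rule 1).
Holding ivory-key, L34, and black-clearance grants L39 (Rule 6).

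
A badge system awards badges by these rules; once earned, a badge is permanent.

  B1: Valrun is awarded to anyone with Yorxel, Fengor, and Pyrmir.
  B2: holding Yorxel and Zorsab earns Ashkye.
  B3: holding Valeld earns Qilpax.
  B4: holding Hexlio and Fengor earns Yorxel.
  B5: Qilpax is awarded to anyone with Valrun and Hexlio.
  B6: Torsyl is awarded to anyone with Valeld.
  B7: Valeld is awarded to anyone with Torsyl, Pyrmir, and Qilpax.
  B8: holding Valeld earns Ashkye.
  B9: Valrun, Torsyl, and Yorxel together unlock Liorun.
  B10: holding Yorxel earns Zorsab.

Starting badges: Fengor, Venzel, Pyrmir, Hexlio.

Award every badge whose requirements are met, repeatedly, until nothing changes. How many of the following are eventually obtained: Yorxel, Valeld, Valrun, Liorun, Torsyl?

With Hexlio and Fengor, Yorxel is earned (B4).
With Yorxel, Fengor, and Pyrmir, Valrun is earned (B1).
Yorxel: reached.
Valeld would need Torsyl, Pyrmir, and Qilpax (B7), but Torsyl is never earned.
Valrun: reached.
Liorun would need Valrun, Torsyl, and Yorxel (B9), but Torsyl is never earned.
Torsyl would need Valeld (B6), but Valeld is never earned.
Reached: Yorxel and Valrun — 2 of the 5.

2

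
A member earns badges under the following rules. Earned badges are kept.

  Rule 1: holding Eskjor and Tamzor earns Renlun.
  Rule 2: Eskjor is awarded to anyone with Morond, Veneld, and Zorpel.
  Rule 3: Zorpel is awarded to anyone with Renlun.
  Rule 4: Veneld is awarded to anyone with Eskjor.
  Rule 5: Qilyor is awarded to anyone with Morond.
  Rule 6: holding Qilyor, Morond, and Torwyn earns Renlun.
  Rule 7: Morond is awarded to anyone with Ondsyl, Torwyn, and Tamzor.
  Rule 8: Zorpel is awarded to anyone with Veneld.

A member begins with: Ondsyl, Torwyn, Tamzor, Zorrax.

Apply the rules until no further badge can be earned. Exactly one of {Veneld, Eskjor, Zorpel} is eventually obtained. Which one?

With Ondsyl, Torwyn, and Tamzor, Morond is earned (Rule 7).
With Morond, Qilyor is earned (Rule 5).
With Qilyor, Morond, and Torwyn, Renlun is earned (Rule 6).
With Renlun, Zorpel is earned (Rule 3).
Veneld would need Eskjor (Rule 4), but Eskjor is never earned. Eskjor would need Morond, Veneld, and Zorpel (Rule 2), but Veneld is never earned.

Zorpel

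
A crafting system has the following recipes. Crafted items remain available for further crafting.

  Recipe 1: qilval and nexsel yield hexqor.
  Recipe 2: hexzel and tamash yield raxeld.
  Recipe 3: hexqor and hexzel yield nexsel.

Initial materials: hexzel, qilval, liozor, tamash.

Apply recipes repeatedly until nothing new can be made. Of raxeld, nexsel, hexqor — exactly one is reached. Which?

raxeld

Using Recipe 2, hexzel and tamash make raxeld.
hexqor would need qilval and nexsel (Recipe 1), but nexsel is never obtained. nexsel would need hexqor and hexzel (Recipe 3), but hexqor is never obtained.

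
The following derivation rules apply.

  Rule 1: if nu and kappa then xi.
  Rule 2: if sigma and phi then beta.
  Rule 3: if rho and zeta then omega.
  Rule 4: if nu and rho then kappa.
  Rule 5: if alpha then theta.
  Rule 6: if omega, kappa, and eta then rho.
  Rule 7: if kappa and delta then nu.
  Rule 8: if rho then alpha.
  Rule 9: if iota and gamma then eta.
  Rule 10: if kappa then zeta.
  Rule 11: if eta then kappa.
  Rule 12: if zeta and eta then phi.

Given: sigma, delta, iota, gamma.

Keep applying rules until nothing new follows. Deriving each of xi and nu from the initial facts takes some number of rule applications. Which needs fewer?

nu

nu: iota and gamma hold, so eta follows (Rule 9). From eta, Rule 11 gives kappa. kappa and delta hold, so nu follows (Rule 7). [3 rule applications]
xi: iota and gamma hold, so eta follows (Rule 9). From eta, Rule 11 gives kappa. kappa and delta hold, so nu follows (Rule 7). nu and kappa hold, so xi follows (Rule 1). [4 rule applications]
nu needs fewer.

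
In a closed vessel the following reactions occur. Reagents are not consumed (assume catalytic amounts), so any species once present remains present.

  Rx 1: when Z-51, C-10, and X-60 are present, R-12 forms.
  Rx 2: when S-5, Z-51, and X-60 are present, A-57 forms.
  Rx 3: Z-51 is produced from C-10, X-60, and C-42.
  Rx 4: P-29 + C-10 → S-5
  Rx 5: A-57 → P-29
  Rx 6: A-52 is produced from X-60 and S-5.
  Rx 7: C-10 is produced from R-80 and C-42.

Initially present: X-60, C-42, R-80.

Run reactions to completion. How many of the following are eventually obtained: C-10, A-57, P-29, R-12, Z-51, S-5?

R-80 and C-42 present → C-10 forms (Rx 7).
C-10, X-60, and C-42 present → Z-51 forms (Rx 3).
Z-51, C-10, and X-60 present → R-12 forms (Rx 1).
C-10: reached.
A-57 would need S-5, Z-51, and X-60 (Rx 2), but S-5 never forms.
P-29 would need A-57 (Rx 5), but A-57 never forms.
R-12: reached.
Z-51: reached.
S-5 would need P-29 and C-10 (Rx 4), but P-29 never forms.
Reached: C-10, R-12, and Z-51 — 3 of the 6.

3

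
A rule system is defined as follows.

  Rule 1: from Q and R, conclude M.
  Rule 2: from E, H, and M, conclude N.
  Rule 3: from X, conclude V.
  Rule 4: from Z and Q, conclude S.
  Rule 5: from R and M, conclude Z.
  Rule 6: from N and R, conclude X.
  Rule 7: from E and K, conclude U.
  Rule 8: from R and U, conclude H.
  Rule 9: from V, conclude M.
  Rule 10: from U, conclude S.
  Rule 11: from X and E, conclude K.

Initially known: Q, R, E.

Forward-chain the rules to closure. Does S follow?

From Q and R, Rule 1 gives M.
R and M hold, so Z follows (Rule 5).
Z and Q hold, so S follows (Rule 4).

Yes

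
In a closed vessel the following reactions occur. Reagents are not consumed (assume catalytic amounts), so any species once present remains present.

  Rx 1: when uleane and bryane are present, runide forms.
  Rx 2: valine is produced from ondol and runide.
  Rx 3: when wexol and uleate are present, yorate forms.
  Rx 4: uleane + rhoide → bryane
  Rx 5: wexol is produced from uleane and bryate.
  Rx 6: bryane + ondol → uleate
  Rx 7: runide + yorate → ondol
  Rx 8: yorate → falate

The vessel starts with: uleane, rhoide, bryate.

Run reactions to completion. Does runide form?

Yes

uleane and rhoide present → bryane forms (Rx 4).
uleane and bryane present → runide forms (Rx 1).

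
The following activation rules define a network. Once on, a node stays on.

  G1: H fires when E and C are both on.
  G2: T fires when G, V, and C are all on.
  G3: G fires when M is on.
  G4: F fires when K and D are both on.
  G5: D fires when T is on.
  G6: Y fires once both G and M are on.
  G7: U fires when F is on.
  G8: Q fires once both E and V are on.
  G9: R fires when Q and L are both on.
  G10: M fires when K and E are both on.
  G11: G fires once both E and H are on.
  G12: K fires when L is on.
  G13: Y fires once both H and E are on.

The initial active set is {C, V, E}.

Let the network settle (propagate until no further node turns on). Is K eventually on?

No

K would need L (G12), but L never turns on.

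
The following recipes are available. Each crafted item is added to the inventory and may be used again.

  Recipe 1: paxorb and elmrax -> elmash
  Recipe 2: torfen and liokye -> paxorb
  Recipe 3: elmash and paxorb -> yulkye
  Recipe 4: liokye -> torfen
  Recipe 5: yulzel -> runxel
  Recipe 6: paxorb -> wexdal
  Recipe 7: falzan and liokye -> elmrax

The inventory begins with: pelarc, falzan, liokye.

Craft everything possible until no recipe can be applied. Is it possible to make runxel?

runxel would need yulzel (Recipe 5), but yulzel is never obtained.

No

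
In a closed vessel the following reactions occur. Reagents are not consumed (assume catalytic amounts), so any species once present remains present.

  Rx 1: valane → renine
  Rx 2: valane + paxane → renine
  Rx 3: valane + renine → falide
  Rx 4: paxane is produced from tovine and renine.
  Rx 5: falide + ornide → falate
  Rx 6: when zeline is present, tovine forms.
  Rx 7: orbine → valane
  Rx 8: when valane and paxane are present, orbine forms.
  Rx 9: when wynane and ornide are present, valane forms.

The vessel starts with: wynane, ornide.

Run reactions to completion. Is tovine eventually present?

No

tovine would need zeline (Rx 6), but zeline never forms.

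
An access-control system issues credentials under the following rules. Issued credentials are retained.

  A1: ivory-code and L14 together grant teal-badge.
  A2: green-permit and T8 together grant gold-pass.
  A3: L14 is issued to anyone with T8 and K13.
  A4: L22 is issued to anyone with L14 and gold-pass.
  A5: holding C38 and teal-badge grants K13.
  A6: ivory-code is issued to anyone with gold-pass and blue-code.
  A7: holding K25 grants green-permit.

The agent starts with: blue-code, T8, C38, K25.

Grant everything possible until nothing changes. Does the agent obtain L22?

No

L22 would need L14 and gold-pass (A4), but L14 is never granted.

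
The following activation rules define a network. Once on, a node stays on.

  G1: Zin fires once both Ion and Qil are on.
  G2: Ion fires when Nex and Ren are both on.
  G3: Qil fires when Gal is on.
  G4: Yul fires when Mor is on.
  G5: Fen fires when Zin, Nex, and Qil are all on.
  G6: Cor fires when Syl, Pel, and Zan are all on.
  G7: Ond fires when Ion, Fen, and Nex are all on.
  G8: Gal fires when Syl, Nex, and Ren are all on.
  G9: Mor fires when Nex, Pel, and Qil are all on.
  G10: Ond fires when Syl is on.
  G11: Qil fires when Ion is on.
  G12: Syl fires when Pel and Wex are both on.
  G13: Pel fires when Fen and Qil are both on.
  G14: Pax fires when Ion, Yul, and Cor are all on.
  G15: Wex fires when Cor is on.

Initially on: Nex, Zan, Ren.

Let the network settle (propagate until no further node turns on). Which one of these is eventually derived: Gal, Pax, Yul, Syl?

Nex and Ren are on, so Ion fires (G2).
Ion is on, so Qil fires (G11).
Ion and Qil are on, so Zin fires (G1).
Zin, Nex, and Qil are on, so Fen fires (G5).
G13: Fen and Qil on → Pel on.
G9: Nex, Pel, and Qil on → Mor on.
Mor is on, so Yul fires (G4).
Pax would need Ion, Yul, and Cor (G14), but Cor never turns on. Gal would need Syl, Nex, and Ren (G8), but Syl never turns on. Syl would need Pel and Wex (G12), but Wex never turns on.

Yul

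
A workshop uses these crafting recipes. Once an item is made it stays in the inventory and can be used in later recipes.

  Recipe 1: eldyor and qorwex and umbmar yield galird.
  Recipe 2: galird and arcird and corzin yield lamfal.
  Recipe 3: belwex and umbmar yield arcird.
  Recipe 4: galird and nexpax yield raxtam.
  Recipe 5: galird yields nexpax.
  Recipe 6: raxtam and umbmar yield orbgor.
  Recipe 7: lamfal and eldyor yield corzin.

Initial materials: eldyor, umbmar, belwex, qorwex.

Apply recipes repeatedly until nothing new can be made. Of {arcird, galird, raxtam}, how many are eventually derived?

Using Recipe 3, belwex and umbmar make arcird.
eldyor and qorwex and umbmar → galird (Recipe 1).
Using Recipe 5, galird makes nexpax.
Using Recipe 4, galird and nexpax make raxtam.
arcird: reached.
galird: reached.
raxtam: reached.
All 3 are reached.

3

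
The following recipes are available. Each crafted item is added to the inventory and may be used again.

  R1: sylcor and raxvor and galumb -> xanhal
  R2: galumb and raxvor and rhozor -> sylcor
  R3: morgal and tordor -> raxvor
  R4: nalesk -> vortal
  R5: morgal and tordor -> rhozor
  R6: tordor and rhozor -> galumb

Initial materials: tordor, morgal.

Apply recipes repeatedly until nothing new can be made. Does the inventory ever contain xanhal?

Yes

Using R5, morgal and tordor make rhozor.
morgal and tordor -> raxvor (R3).
tordor and rhozor -> galumb (R6).
galumb and raxvor and rhozor -> sylcor (R2).
sylcor and raxvor and galumb -> xanhal (R1).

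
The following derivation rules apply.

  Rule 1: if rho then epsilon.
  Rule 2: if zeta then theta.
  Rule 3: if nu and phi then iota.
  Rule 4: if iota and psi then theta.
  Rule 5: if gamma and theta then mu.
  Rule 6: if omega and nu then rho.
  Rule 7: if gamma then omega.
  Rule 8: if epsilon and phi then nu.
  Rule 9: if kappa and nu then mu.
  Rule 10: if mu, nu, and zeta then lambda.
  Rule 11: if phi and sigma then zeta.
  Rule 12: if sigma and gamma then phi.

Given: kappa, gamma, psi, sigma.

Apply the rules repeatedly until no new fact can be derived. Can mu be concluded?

sigma and gamma hold, so phi follows (Rule 12).
From phi and sigma, Rule 11 gives zeta.
zeta holds, so theta follows (Rule 2).
gamma and theta hold, so mu follows (Rule 5).

Yes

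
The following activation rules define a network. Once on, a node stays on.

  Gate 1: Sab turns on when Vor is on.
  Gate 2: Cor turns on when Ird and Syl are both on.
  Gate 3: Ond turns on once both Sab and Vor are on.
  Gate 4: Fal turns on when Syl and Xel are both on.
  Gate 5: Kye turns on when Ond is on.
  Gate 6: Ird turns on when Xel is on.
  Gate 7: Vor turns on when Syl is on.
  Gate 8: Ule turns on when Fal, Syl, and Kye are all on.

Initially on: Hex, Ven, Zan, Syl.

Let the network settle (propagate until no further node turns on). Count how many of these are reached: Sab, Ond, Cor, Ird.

Gate 7: Syl on → Vor on.
Gate 1: Vor on → Sab on.
Gate 3: Sab and Vor on → Ond on.
Sab: reached.
Ond: reached.
Cor would need Ird and Syl (Gate 2), but Ird never turns on.
Ird would need Xel (Gate 6), but Xel never turns on.
Reached: Sab and Ond — 2 of the 4.

2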